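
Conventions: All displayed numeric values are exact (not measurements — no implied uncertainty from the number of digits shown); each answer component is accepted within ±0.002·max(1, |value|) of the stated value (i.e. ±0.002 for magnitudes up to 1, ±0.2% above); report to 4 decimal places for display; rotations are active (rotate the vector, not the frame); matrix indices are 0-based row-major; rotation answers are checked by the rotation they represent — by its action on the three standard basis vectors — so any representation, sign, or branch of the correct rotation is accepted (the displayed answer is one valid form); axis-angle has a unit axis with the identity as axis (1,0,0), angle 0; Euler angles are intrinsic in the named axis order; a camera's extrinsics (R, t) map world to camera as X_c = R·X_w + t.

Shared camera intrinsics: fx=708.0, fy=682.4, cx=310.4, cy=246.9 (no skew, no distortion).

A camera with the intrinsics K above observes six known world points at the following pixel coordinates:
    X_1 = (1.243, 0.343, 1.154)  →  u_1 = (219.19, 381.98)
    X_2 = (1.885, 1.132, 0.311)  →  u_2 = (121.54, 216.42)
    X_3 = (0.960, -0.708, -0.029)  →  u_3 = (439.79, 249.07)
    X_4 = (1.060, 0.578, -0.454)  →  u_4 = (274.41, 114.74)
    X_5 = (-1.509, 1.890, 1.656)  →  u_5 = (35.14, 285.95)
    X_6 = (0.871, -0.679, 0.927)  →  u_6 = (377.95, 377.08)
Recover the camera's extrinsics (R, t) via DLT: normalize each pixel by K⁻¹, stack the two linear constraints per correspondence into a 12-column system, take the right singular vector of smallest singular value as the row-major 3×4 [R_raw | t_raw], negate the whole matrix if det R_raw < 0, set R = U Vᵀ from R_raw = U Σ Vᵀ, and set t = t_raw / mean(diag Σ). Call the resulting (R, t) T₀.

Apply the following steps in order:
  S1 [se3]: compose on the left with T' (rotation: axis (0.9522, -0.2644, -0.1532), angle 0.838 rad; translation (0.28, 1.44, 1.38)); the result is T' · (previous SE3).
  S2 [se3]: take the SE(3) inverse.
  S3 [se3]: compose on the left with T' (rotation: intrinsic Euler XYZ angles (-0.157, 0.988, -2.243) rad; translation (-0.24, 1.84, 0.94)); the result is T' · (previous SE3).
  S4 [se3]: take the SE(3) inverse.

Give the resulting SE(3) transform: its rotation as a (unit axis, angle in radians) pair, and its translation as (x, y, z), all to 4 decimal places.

rotation (axis_angle) = ((0.3316, 0.4889, 0.8068), 3.1368), translation = (-2.2950, -2.1577, 3.1058)

source (pnp_recover): camera pose = R=[0.1482 -0.9247 -0.3506; 0.1428 -0.3308 0.9328; -0.9786 -0.1883 0.0831], t=(0.0100, -0.3300, 5.2800)
after S1 (compose_se3): R=[0.3875 -0.8602 -0.3316; 0.7491 0.0842 0.6571; -0.5372 -0.5030 0.6770], t=(-1.0131, -2.4566, 4.7164)
after S2 (invert_se3): R=[0.3875 0.7491 -0.5372; -0.8602 0.0842 -0.5030; -0.3316 0.6571 0.6770], t=(4.7668, 1.7080, -1.9148)
after S3 (compose_se3): R=[-0.7801 0.3281 0.5327; 0.3204 -0.5219 0.7906; 0.5374 0.7874 0.3020], t=(-2.7368, -2.8462, 1.9943)
after S4 (invert_se3): R=[-0.7801 0.3204 0.5374; 0.3281 -0.5219 0.7874; 0.5327 0.7906 0.3020], t=(-2.2950, -2.1577, 3.1058)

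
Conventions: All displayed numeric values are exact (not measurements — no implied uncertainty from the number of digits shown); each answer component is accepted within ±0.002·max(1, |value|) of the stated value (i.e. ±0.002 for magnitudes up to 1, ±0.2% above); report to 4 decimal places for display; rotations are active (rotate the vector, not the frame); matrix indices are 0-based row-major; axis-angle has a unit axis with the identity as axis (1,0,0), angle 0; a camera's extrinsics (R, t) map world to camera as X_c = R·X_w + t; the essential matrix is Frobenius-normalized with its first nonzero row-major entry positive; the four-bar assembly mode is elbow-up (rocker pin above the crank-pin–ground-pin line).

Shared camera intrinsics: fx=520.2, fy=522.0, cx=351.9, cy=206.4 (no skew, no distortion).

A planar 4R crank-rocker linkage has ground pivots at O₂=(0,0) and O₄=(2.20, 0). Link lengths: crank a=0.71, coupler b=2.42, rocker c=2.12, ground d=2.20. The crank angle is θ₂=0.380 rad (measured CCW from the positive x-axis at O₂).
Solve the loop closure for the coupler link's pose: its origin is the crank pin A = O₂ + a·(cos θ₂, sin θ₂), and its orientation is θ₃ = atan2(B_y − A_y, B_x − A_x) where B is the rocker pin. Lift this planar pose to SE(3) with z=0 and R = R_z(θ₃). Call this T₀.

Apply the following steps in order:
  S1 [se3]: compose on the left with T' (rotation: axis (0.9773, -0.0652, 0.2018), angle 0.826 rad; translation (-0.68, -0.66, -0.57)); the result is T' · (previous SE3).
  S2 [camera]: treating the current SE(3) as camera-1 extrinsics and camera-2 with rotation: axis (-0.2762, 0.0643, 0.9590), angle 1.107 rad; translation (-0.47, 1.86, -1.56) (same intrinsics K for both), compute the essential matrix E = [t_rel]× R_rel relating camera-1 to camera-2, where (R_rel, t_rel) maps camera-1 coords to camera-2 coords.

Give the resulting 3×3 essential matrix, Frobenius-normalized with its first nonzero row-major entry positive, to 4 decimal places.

matrix = [0.0716 -0.2988 0.6298; -0.4127 -0.1122 0.0777; -0.5586 -0.0808 -0.0387]

source (fourbar_fk): coupler pose = R=[0.6414 -0.7672 0.0000; 0.7672 0.6414 0.0000; 0.0000 0.0000 1.0000], t=(0.6594, 0.2634, 0.0000)
after S1 (compose_se3): R=[0.5025 -0.8644 0.0156; 0.6030 0.3375 -0.7228; 0.6195 0.3726 0.6909], t=(-0.0747, -0.3968, -0.3084)
after S2 (essential): [0.0716 -0.2988 0.6298; -0.4127 -0.1122 0.0777; -0.5586 -0.0808 -0.0387]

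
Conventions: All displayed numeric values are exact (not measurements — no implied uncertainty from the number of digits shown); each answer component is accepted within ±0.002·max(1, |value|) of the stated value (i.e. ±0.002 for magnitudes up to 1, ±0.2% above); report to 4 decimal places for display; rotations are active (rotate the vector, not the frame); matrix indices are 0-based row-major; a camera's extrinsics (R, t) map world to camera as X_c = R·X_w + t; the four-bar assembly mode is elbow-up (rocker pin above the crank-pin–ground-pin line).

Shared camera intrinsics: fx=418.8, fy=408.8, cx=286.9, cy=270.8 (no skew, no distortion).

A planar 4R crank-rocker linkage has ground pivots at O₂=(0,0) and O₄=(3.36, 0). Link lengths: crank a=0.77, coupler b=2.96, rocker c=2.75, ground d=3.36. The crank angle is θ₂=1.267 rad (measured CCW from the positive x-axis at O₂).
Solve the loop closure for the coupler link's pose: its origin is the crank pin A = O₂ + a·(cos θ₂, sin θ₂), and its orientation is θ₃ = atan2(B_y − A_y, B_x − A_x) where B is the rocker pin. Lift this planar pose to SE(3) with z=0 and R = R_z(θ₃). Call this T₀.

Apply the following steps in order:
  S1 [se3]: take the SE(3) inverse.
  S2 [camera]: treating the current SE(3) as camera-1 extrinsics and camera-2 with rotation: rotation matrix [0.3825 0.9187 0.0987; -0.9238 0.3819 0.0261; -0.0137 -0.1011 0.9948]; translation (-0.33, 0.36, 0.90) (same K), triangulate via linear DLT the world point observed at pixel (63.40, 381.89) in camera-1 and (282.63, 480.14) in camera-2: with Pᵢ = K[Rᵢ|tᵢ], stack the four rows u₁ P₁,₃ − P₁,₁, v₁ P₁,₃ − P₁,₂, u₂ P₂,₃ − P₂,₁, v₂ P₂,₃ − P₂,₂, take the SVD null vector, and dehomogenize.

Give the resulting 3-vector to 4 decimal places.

result = (-0.8742, 0.4899, 1.8891)

source (fourbar_fk): coupler pose = R=[0.7718 -0.6359 0.0000; 0.6359 0.7718 0.0000; 0.0000 0.0000 1.0000], t=(0.2303, 0.7347, 0.0000)
after S1 (invert_se3): R=[0.7718 0.6359 0.0000; -0.6359 0.7718 0.0000; 0.0000 0.0000 1.0000], t=(-0.6450, -0.4206, 0.0000)
after S2 (triangulate): (-0.8742, 0.4899, 1.8891)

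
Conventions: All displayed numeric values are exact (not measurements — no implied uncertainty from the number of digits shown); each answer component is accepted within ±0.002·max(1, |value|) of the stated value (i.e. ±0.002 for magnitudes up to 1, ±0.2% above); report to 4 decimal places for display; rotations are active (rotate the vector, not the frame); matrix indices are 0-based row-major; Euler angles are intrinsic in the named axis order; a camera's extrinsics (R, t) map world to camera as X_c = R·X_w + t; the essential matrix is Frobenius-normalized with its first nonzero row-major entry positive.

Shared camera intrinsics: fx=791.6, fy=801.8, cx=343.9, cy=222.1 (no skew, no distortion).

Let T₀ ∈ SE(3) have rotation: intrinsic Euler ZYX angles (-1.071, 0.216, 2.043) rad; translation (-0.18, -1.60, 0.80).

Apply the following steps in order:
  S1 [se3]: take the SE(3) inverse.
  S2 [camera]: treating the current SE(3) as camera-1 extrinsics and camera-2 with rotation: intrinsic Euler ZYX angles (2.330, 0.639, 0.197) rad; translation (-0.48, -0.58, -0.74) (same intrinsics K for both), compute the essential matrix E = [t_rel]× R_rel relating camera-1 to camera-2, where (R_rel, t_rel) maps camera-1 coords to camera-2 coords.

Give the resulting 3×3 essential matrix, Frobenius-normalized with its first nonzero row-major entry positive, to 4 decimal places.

after S1 (invert_se3): R=[0.4681 -0.8573 -0.2143; -0.3077 -0.3855 0.8699; -0.8284 -0.3412 -0.4443], t=(-1.1159, -1.3681, -0.3397)
after S2 (essential): [0.1707 -0.4941 0.0492; -0.1913 0.4267 0.1929; -0.0769 -0.1304 0.6675]

matrix = [0.1707 -0.4941 0.0492; -0.1913 0.4267 0.1929; -0.0769 -0.1304 0.6675]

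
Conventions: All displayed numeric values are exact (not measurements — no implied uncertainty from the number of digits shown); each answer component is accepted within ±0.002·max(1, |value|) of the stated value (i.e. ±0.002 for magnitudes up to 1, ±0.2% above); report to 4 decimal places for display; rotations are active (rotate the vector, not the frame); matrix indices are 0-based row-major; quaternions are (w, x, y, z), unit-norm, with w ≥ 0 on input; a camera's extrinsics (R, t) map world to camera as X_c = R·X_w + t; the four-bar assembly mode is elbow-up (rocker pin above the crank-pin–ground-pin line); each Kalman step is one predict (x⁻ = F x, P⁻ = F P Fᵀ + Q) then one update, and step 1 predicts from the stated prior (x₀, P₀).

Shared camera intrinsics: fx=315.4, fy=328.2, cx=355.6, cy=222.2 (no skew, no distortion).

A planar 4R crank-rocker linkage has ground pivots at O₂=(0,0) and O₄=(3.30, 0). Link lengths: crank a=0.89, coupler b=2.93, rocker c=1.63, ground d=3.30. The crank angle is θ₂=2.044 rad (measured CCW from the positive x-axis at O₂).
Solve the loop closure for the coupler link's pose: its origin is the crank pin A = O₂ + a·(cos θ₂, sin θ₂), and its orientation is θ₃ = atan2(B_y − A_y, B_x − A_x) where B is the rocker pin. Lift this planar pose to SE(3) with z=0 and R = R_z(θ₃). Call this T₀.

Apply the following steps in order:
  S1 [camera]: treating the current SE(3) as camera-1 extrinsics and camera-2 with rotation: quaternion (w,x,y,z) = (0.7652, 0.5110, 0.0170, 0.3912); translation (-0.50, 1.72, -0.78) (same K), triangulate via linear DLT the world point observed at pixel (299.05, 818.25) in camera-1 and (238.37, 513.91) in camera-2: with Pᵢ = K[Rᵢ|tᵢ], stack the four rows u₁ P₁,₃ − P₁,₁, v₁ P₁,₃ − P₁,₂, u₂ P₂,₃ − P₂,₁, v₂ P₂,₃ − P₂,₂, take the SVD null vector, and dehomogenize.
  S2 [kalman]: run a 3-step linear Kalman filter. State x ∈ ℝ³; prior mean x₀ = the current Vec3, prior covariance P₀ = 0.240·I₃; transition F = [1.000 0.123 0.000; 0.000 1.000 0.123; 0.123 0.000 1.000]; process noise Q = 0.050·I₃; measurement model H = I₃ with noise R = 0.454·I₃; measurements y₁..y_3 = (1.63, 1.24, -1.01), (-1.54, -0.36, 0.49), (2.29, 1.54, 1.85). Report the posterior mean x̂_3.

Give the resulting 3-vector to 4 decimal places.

result = (1.0005, 1.2336, 0.9794)

source (fourbar_fk): coupler pose = R=[0.9784 -0.2066 0.0000; 0.2066 0.9784 0.0000; 0.0000 0.0000 1.0000], t=(-0.4056, 0.7922, 0.0000)
after S1 (triangulate): (0.5119, 1.6714, 1.3949)
after S2 (kf_track): (1.0005, 1.2336, 0.9794)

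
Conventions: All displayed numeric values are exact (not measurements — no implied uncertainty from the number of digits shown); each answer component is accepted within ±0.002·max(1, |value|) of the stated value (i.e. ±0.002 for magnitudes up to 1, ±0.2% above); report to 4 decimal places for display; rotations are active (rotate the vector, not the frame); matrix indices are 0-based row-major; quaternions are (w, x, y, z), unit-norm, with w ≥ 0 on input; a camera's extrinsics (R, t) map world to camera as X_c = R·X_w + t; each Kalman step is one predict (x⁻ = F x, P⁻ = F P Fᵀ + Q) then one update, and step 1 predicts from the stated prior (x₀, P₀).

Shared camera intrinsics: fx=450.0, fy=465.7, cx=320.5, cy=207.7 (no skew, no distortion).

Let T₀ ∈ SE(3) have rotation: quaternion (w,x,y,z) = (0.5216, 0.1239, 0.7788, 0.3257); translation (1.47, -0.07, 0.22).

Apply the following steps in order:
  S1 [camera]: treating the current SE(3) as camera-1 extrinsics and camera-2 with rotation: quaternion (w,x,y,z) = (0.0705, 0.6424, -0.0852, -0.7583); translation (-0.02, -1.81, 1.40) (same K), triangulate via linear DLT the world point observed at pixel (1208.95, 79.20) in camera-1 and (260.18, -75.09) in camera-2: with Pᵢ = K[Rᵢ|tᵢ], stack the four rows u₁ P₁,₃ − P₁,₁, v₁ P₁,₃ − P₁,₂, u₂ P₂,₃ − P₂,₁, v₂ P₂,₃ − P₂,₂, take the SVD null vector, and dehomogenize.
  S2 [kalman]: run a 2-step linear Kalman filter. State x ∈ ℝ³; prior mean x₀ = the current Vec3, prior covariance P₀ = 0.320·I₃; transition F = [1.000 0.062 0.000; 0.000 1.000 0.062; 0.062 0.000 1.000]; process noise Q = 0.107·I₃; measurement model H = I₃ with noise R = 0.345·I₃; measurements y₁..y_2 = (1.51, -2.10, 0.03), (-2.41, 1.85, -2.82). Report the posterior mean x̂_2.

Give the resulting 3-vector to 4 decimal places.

result = (-1.0587, 0.2681, -1.1603)

after S1 (triangulate): (-1.4190, 0.3086, 0.6142)
after S2 (kf_track): (-1.0587, 0.2681, -1.1603)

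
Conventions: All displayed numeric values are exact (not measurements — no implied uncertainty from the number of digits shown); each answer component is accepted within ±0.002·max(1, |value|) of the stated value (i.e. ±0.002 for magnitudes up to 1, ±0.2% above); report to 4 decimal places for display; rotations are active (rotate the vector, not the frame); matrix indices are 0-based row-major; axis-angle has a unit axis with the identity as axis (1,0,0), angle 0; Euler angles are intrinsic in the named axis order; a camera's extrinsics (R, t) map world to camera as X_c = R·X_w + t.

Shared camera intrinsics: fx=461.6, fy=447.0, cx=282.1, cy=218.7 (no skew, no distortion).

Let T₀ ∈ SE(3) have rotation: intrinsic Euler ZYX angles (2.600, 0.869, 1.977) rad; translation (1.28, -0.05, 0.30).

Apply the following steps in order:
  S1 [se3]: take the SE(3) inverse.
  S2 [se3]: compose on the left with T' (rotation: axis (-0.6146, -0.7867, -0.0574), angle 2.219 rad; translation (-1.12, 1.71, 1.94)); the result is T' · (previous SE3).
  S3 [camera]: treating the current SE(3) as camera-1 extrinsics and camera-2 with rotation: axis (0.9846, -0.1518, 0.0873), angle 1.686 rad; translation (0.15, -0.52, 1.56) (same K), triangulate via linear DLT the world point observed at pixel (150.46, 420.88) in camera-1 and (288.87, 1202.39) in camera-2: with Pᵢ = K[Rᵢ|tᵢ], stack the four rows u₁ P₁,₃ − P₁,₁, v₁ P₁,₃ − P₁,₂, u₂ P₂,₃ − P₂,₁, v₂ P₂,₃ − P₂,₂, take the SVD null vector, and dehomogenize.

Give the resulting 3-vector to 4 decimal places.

after S1 (invert_se3): R=[-0.5532 0.3328 -0.7637; -0.3975 0.7002 0.5931; 0.7321 0.6316 -0.2551], t=(0.9538, 0.3658, -0.8290)
after S2 (compose_se3): R=[-0.7453 0.2153 0.6310; -0.1465 0.8704 -0.4701; -0.6504 -0.4428 -0.6172], t=(-0.3445, 2.0820, 2.9355)
after S3 (triangulate): (-0.5120, -0.9796, -1.9387)

result = (-0.5120, -0.9796, -1.9387)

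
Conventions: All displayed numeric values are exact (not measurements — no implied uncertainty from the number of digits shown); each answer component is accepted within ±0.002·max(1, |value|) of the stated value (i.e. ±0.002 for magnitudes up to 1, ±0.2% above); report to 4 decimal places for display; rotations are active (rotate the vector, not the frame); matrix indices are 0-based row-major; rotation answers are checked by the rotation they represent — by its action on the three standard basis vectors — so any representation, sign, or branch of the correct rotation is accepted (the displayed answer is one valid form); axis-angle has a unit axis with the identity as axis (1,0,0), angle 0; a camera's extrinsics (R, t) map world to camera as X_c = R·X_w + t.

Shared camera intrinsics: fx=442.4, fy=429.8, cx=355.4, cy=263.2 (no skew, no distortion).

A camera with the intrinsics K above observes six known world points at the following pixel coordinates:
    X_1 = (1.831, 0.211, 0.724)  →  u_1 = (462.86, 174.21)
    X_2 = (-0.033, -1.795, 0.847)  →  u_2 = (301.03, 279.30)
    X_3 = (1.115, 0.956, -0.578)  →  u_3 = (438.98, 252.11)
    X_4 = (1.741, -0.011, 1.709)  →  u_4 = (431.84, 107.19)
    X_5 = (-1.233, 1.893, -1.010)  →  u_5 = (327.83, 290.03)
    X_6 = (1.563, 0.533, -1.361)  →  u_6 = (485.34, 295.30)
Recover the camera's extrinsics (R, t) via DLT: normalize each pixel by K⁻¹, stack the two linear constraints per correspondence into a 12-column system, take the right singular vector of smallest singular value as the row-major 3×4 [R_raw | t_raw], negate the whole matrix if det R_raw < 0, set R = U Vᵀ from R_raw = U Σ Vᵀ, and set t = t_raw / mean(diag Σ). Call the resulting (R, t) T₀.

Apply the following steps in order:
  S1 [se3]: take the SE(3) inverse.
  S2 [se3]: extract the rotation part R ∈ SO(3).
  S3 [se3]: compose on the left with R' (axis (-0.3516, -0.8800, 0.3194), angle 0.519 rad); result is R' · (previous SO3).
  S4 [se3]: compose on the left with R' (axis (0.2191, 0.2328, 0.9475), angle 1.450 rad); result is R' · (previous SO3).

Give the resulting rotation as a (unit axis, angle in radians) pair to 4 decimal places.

source (pnp_recover): camera pose = R=[0.9120 0.0956 -0.3989; -0.3241 -0.4280 -0.8436; -0.2514 0.8987 -0.3594], t=(0.0000, 0.1000, 6.2992)
after S1 (invert_se3): R=[0.9120 -0.3241 -0.2514; 0.0956 -0.4280 0.8987; -0.3989 -0.8436 -0.3594], t=(1.6161, -5.6182, 2.3483)
after S2 (rot_of_se3): [0.9120 -0.3241 -0.2514; 0.0956 -0.4280 0.8987; -0.3989 -0.8436 -0.3594]
after S3 (compose_so3): [0.9755 0.1443 -0.1660; 0.2196 -0.5958 0.7725; 0.0126 -0.7901 -0.6129]
after S4 (compose_so3): [-0.0327 0.2303 -0.9726; 0.9980 0.0606 -0.0192; 0.0545 -0.9712 -0.2318]

rotation (axis_angle) = ((-0.5961, -0.6431, 0.4807), 2.2168)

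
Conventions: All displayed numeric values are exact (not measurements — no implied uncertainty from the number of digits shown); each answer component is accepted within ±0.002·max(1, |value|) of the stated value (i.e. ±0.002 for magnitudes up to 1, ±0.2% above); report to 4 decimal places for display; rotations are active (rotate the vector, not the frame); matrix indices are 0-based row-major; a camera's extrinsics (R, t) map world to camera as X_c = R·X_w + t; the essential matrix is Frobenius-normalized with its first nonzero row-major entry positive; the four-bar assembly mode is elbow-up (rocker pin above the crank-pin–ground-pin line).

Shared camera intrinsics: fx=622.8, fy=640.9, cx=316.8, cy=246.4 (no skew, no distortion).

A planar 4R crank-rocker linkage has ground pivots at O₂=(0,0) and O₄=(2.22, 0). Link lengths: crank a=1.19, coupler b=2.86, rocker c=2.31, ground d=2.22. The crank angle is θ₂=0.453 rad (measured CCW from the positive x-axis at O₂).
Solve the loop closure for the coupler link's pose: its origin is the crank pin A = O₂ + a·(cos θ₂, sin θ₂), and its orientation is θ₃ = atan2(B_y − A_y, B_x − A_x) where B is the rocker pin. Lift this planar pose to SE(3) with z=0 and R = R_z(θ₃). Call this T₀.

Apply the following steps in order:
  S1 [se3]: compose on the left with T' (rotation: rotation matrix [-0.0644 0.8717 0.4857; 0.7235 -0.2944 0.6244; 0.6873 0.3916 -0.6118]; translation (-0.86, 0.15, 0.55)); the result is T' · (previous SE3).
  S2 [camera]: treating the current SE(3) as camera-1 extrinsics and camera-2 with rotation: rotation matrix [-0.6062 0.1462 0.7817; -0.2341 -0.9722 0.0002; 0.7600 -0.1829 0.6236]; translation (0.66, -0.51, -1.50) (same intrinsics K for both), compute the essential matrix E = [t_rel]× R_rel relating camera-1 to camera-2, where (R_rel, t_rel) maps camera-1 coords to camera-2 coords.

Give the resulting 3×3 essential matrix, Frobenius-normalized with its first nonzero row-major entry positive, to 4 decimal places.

matrix = [0.5129 -0.0468 0.1489; 0.3354 0.4536 -0.3729; 0.3378 -0.2331 0.2946]

source (fourbar_fk): coupler pose = R=[0.8852 -0.4652 0.0000; 0.4652 0.8852 0.0000; 0.0000 0.0000 1.0000], t=(1.0700, 0.5208, 0.0000)
after S1 (compose_se3): R=[0.3485 0.8017 0.4857; 0.5035 -0.5972 0.6244; 0.7906 0.0270 -0.6118], t=(-0.4749, 0.7708, 1.4894)
after S2 (essential): [0.5129 -0.0468 0.1489; 0.3354 0.4536 -0.3729; 0.3378 -0.2331 0.2946]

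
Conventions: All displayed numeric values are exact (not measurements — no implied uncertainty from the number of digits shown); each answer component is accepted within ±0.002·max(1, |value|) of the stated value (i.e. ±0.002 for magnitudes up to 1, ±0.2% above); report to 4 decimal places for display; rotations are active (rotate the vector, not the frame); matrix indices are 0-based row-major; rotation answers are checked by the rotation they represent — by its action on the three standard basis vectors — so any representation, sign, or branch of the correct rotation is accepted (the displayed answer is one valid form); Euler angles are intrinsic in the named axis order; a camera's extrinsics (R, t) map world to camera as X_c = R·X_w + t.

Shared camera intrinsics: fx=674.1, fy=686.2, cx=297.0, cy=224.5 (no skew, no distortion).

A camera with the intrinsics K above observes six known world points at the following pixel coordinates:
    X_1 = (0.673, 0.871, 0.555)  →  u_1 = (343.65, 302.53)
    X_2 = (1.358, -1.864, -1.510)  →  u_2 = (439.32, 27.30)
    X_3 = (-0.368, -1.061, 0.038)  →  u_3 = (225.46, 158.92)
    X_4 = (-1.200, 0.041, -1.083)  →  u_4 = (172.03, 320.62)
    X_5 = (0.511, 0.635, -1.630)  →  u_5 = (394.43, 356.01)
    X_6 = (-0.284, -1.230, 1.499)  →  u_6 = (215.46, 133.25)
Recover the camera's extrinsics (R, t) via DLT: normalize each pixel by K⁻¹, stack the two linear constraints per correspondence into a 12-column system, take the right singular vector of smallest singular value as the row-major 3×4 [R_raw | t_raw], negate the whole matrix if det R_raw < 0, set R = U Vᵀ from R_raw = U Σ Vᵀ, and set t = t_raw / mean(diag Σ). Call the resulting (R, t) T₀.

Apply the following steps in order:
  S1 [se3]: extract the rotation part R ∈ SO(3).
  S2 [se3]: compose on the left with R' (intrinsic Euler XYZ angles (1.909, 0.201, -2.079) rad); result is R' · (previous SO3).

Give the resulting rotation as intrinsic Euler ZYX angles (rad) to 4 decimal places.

rotation (euler_zyx) = (-3.0681, 0.9044, -1.6643)

source (pnp_recover): camera pose = R=[0.9581 0.1880 -0.2161; -0.2272 0.9583 -0.1736; 0.1744 0.2154 0.9608], t=(-0.1499, 0.3000, 6.9491)
after S1 (rot_of_se3): [0.9581 0.1880 -0.2161; -0.2272 0.9583 -0.1736; 0.1744 0.2154 0.9608]
after S2 (compose_so3): [-0.6165 0.7736 0.1463; -0.0454 0.1506 -0.9876; -0.7860 -0.6155 -0.0577]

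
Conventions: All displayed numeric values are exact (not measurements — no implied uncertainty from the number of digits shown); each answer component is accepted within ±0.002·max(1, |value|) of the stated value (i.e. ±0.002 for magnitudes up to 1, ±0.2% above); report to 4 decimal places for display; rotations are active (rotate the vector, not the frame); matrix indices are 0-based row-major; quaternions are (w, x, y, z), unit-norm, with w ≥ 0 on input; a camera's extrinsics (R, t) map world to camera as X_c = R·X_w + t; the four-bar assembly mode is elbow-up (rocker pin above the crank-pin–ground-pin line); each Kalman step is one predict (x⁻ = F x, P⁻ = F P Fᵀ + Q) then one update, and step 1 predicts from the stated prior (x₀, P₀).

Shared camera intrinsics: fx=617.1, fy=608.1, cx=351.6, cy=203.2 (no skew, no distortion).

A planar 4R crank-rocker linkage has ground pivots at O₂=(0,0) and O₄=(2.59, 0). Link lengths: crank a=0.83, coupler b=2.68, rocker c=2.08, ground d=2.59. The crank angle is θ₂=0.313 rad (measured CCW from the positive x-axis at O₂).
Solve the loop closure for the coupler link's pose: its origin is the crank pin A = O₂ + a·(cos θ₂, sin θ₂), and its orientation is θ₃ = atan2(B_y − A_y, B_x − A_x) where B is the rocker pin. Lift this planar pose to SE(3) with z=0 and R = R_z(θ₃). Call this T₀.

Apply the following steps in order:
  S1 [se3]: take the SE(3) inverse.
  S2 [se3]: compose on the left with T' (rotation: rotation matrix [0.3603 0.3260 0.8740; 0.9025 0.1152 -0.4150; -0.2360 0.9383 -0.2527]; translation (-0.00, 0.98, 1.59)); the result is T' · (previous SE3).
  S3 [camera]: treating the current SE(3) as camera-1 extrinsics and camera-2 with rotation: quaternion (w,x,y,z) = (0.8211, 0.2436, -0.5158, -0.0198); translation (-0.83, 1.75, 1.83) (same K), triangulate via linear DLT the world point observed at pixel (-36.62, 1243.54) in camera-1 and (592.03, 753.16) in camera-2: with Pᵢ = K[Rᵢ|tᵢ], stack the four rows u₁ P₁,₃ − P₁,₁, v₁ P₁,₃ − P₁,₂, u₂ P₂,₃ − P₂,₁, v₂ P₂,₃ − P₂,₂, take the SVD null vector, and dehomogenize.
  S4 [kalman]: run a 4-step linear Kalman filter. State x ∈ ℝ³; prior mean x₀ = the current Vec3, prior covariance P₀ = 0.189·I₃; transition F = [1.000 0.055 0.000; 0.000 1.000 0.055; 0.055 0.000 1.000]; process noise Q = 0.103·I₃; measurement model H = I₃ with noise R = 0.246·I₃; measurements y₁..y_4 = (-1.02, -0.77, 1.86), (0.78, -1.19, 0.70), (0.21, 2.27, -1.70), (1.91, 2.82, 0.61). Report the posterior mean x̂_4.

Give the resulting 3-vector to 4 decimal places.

source (fourbar_fk): coupler pose = R=[0.7349 -0.6782 0.0000; 0.6782 0.7349 0.0000; 0.0000 0.0000 1.0000], t=(0.7897, 0.2556, 0.0000)
after S1 (invert_se3): R=[0.7349 0.6782 0.0000; -0.6782 0.7349 0.0000; 0.0000 0.0000 1.0000], t=(-0.7536, 0.3477, 0.0000)
after S2 (compose_se3): R=[0.0437 0.4839 0.8740; 0.5851 0.6967 -0.4150; -0.8098 0.5295 -0.2527], t=(-0.1582, 0.3399, 2.0941)
after S3 (triangulate): (1.7785, 1.1081, -1.7290)
after S4 (kf_track): (1.1516, 1.7584, 0.0554)

result = (1.1516, 1.7584, 0.0554)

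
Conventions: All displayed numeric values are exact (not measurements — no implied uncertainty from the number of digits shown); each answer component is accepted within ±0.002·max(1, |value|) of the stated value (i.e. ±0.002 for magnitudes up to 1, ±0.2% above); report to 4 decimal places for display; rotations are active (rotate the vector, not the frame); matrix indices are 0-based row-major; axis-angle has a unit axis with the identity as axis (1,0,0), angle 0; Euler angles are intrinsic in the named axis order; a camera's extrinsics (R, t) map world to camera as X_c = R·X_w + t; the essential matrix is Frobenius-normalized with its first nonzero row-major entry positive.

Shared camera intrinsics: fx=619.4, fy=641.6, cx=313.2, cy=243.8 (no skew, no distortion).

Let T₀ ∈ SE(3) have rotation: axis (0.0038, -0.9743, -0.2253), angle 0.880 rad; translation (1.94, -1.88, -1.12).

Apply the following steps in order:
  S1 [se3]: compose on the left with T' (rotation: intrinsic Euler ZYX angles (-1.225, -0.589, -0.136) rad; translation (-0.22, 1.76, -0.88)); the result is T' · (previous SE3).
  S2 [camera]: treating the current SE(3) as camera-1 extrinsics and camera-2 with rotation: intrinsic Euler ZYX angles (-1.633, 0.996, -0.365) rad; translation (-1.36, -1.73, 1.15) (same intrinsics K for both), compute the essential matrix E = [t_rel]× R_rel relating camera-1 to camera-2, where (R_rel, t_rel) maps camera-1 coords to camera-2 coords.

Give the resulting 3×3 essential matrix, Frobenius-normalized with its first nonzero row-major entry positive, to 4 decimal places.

matrix = [0.0543 -0.1774 0.6750; 0.2676 0.0722 0.0925; 0.6076 0.2337 -0.0280]

after S1 (compose_se3): R=[-0.0323 0.9837 -0.1769; -0.1216 0.1718 0.9776; 0.9921 0.0531 0.1141], t=(-1.4075, -0.8872, -0.5130)
after S2 (essential): [0.0543 -0.1774 0.6750; 0.2676 0.0722 0.0925; 0.6076 0.2337 -0.0280]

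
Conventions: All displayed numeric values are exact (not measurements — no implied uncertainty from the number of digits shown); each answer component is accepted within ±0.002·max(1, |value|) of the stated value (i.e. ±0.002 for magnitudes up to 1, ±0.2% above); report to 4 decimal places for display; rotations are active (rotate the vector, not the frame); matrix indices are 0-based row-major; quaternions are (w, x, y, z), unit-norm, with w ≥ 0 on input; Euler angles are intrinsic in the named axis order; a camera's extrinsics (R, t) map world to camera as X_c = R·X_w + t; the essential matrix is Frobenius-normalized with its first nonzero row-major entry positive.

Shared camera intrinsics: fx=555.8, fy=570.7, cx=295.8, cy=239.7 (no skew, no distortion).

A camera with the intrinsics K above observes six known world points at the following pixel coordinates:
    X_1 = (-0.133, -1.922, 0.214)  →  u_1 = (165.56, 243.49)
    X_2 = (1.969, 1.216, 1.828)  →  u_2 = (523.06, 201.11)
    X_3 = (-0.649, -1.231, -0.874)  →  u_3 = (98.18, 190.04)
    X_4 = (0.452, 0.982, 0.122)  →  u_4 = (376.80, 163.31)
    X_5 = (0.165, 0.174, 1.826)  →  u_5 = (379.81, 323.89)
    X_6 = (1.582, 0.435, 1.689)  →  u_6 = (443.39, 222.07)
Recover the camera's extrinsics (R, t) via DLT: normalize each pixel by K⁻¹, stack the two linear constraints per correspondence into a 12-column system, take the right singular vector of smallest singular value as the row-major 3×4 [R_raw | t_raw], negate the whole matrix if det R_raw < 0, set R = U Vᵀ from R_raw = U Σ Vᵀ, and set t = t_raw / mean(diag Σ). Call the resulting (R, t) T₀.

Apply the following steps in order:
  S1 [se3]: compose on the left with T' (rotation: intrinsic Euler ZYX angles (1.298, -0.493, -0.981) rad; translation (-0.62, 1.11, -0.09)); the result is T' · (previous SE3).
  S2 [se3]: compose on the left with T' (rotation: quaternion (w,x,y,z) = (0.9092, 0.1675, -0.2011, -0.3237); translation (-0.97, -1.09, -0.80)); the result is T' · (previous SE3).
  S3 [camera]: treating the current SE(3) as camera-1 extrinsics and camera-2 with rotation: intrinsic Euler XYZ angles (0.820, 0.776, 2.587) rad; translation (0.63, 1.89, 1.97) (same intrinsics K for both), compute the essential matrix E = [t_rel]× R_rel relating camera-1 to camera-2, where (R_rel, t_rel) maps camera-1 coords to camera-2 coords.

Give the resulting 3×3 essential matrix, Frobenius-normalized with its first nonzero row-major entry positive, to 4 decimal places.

source (pnp_recover): camera pose = R=[0.5010 0.6866 0.5268; -0.6707 -0.0766 0.7377; 0.5469 -0.7230 0.4221], t=(-0.2700, -0.3500, 5.1798)
after S1 (compose_se3): R=[-0.0694 0.8258 -0.5597; 0.0543 0.5634 0.8244; 0.9961 0.0268 -0.0839], t=(-5.0466, 0.5426, 2.5764)
after S2 (compose_se3): R=[-0.4932 0.8669 0.0724; -0.0883 -0.1327 0.9872; 0.8654 0.4805 0.1420], t=(-5.4894, 2.1699, 0.3611)
after S3 (essential): [0.3126 0.3657 0.4920; 0.1255 0.4377 -0.4846; -0.1257 -0.2555 0.0565]

matrix = [0.3126 0.3657 0.4920; 0.1255 0.4377 -0.4846; -0.1257 -0.2555 0.0565]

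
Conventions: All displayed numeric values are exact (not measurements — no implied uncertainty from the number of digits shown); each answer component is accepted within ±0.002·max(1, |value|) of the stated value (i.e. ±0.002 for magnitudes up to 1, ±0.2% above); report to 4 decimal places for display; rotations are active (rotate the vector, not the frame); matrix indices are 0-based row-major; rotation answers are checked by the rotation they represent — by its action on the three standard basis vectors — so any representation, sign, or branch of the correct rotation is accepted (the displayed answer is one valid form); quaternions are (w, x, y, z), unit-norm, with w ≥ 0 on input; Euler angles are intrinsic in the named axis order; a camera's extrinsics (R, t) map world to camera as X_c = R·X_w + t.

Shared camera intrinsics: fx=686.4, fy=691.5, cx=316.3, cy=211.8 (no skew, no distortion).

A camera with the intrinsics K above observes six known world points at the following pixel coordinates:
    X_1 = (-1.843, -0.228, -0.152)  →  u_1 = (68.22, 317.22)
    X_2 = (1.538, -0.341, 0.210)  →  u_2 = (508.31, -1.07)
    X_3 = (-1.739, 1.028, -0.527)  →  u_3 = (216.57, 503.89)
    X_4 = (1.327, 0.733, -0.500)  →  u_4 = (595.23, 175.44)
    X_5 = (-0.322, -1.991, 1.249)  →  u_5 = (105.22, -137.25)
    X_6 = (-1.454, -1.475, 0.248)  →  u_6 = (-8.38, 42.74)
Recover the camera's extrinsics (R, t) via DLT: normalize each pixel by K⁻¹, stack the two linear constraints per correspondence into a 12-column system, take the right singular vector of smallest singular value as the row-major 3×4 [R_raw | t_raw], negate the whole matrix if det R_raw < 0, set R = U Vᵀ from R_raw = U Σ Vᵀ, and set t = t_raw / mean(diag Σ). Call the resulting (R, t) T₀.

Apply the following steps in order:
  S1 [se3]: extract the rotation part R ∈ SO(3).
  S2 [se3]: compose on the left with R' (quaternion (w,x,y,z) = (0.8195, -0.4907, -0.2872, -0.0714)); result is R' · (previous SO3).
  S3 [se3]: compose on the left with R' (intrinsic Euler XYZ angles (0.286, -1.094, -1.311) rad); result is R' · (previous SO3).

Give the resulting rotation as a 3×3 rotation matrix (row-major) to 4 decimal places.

source (pnp_recover): camera pose = R=[0.8109 0.3439 -0.4735; -0.5158 0.8023 -0.3006; 0.2765 0.4880 0.8279], t=(0.2600, -0.2900, 4.1799)
after S1 (rot_of_se3): [0.8109 0.3439 -0.4735; -0.5158 0.8023 -0.3006; 0.2765 0.4880 0.8279]
after S2 (compose_so3): [0.3523 0.4082 -0.8422; 0.1053 0.8769 0.4690; 0.9300 -0.2539 0.2659]
after S3 (compose_so3): [-0.7380 0.6626 -0.1275; -0.4693 -0.3682 0.8026; 0.4849 0.6522 0.5827]

rotation (matrix) = ((-0.7380, 0.6626, -0.1275), (-0.4693, -0.3682, 0.8026), (0.4849, 0.6522, 0.5827))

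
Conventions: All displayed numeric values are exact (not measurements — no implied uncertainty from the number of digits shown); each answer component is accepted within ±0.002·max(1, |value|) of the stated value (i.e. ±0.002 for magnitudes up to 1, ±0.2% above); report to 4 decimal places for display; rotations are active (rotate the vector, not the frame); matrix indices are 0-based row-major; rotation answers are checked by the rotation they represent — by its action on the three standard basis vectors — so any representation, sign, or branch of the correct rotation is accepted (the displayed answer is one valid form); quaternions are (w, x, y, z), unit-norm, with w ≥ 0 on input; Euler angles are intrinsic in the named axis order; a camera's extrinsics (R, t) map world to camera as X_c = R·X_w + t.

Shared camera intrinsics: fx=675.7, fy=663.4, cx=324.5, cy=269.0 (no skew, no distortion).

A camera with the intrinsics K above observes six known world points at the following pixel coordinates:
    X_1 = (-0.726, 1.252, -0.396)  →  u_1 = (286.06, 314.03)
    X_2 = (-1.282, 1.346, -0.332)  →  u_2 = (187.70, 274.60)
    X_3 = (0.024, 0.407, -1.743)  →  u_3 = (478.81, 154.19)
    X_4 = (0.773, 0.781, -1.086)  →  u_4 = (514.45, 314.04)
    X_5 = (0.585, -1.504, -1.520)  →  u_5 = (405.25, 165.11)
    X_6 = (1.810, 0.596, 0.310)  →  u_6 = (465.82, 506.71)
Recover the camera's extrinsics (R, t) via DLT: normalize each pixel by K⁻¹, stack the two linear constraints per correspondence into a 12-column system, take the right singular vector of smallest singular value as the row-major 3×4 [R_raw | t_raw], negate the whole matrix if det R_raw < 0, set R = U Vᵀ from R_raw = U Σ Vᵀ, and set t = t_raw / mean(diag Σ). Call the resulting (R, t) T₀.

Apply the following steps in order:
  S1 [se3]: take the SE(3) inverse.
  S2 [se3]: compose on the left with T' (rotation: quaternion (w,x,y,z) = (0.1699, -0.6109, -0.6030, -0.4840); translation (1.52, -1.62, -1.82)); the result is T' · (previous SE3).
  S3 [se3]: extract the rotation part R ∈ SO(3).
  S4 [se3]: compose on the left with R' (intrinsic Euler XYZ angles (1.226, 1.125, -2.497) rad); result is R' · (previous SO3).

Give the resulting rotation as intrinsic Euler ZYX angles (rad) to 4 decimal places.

rotation (euler_zyx) = (-0.3196, -0.3096, -1.8361)

source (pnp_recover): camera pose = R=[0.7401 0.2642 -0.6184; 0.5159 0.3669 0.7741; 0.4315 -0.8919 0.1353], t=(-0.2299, 0.4499, 4.8497)
after S1 (invert_se3): R=[0.7401 0.5159 0.4315; 0.2642 0.3669 -0.8919; -0.6184 0.7741 0.1353], t=(-2.1544, 4.2213, -1.1464)
after S2 (compose_se3): R=[-0.1458 0.5289 -0.8361; -0.1226 0.8289 0.5457; 0.9817 0.1821 -0.0560], t=(5.3033, -4.6678, -1.4047)
after S3 (rot_of_se3): [-0.1458 0.5289 -0.8361; -0.1226 0.8289 0.5457; 0.9817 0.1821 -0.0560]
after S4 (compose_so3): [0.9042 0.1968 0.3790; -0.2992 -0.3413 0.8911; 0.3047 -0.9191 -0.2497]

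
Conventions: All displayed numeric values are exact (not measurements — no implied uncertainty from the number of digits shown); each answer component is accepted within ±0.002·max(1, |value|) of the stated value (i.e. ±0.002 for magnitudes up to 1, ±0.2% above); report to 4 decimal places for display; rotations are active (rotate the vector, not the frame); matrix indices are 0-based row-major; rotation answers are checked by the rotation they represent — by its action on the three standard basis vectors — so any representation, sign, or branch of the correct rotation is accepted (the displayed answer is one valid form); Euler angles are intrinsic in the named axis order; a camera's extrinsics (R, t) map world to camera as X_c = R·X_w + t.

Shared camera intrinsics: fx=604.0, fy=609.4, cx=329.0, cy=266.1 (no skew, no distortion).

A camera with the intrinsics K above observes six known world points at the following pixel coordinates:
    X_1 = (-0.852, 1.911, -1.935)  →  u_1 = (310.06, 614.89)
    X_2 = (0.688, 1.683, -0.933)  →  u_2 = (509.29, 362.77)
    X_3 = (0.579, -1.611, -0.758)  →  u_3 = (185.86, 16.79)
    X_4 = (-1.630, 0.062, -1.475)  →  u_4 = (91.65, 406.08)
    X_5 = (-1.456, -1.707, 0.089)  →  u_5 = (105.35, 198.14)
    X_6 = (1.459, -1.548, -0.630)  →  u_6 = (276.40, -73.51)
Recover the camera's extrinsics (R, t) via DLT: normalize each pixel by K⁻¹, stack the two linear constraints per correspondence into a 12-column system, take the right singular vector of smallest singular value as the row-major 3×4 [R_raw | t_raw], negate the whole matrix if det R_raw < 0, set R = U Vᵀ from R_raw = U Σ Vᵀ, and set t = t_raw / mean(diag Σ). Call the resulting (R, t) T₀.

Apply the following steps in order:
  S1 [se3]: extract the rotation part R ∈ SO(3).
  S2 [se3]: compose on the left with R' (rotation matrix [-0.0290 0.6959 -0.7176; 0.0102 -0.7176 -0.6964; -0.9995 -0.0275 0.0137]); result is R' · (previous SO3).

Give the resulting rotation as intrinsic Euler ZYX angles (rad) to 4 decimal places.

rotation (euler_zyx) = (1.8792, 0.7206, -2.0194)

source (pnp_recover): camera pose = R=[0.6734 0.6551 0.3425; -0.6544 0.7438 -0.1361; -0.3439 -0.1325 0.9296], t=(-0.1200, -0.3300, 5.1000)
after S1 (rot_of_se3): [0.6734 0.6551 0.3425; -0.6544 0.7438 -0.1361; -0.3439 -0.1325 0.9296]
after S2 (compose_so3): [-0.2281 0.5937 -0.7717; 0.7160 -0.4348 -0.5462; -0.6598 -0.6771 -0.3259]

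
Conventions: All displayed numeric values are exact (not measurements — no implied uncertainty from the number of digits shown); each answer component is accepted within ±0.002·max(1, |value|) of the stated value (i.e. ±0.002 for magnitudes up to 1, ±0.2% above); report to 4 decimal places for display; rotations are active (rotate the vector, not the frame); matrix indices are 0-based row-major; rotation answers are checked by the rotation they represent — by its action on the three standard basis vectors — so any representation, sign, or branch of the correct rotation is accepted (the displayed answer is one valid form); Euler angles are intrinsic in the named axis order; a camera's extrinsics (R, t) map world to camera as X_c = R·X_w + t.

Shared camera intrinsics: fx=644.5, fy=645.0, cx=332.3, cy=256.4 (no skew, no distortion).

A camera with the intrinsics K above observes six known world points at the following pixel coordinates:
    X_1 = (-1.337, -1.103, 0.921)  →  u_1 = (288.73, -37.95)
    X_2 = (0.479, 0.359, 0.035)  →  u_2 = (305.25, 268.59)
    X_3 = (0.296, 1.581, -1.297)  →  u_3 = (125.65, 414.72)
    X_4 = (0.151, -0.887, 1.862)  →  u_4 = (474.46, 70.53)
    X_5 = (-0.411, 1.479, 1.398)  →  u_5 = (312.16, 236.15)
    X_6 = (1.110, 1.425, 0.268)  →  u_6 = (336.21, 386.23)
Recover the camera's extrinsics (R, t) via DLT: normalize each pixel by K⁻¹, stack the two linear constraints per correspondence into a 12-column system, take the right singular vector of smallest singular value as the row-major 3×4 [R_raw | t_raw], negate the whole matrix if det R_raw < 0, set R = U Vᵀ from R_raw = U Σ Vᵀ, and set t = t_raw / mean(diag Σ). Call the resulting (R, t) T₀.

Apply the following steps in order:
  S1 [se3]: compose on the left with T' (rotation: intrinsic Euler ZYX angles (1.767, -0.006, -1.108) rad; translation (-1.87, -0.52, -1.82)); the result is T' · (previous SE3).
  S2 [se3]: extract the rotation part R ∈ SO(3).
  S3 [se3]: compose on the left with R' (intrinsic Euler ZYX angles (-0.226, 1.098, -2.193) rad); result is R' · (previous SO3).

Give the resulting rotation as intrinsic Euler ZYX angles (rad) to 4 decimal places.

source (pnp_recover): camera pose = R=[0.6617 -0.3108 0.6823; 0.6647 0.6643 -0.3420; -0.3470 0.6798 0.6461], t=(-0.4398, -0.4499, 4.9181)
after S1 (compose_se3): R=[-0.1164 -0.8273 -0.5496; 0.6561 -0.4795 0.5828; -0.7457 -0.2928 0.5986], t=(-5.9005, -1.7854, 0.7755)
after S2 (rot_of_se3): [-0.1164 -0.8273 -0.5496; 0.6561 -0.4795 0.5828; -0.7457 -0.2928 0.5986]
after S3 (compose_so3): [-0.3586 0.1283 -0.9246; -0.9316 0.0132 0.3632; 0.0588 0.9916 0.1148]

rotation (euler_zyx) = (-1.9382, -0.0588, 1.4555)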